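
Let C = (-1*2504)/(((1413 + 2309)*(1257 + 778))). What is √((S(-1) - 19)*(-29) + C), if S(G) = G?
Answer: 6*√231071731479930/3787135 ≈ 24.083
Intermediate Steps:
C = -1252/3787135 (C = -2504/(3722*2035) = -2504/7574270 = -2504*1/7574270 = -1252/3787135 ≈ -0.00033059)
√((S(-1) - 19)*(-29) + C) = √((-1 - 19)*(-29) - 1252/3787135) = √(-20*(-29) - 1252/3787135) = √(580 - 1252/3787135) = √(2196537048/3787135) = 6*√231071731479930/3787135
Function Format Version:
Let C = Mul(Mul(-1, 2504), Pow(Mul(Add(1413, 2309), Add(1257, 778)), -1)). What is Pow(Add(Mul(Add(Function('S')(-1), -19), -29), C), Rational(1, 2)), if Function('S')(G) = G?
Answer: Mul(Rational(6, 3787135), Pow(231071731479930, Rational(1, 2))) ≈ 24.083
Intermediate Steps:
C = Rational(-1252, 3787135) (C = Mul(-2504, Pow(Mul(3722, 2035), -1)) = Mul(-2504, Pow(7574270, -1)) = Mul(-2504, Rational(1, 7574270)) = Rational(-1252, 3787135) ≈ -0.00033059)
Pow(Add(Mul(Add(Function('S')(-1), -19), -29), C), Rational(1, 2)) = Pow(Add(Mul(Add(-1, -19), -29), Rational(-1252, 3787135)), Rational(1, 2)) = Pow(Add(Mul(-20, -29), Rational(-1252, 3787135)), Rational(1, 2)) = Pow(Add(580, Rational(-1252, 3787135)), Rational(1, 2)) = Pow(Rational(2196537048, 3787135), Rational(1, 2)) = Mul(Rational(6, 3787135), Pow(231071731479930, Rational(1, 2)))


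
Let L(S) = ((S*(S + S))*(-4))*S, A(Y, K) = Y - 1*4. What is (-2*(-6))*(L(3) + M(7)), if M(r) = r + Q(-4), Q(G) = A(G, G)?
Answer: -2604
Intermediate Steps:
A(Y, K) = -4 + Y (A(Y, K) = Y - 4 = -4 + Y)
Q(G) = -4 + G
L(S) = -8*S**3 (L(S) = ((S*(2*S))*(-4))*S = ((2*S**2)*(-4))*S = (-8*S**2)*S = -8*S**3)
M(r) = -8 + r (M(r) = r + (-4 - 4) = r - 8 = -8 + r)
(-2*(-6))*(L(3) + M(7)) = (-2*(-6))*(-8*3**3 + (-8 + 7)) = 12*(-8*27 - 1) = 12*(-216 - 1) = 12*(-217) = -2604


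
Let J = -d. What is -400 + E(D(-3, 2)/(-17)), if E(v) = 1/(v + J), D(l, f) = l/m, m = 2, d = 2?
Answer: -26034/65 ≈ -400.52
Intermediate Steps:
D(l, f) = l/2
J = -2 (J = -1*2 = -2)
E(v) = 1/(-2 + v) (E(v) = 1/(v - 2) = 1/(-2 + v))
-400 + E(D(-3, 2)/(-17)) = -400 + 1/(-2 + ((1/2)*(-3))/(-17)) = -400 + 1/(-2 - 3/2*(-1/17)) = -400 + 1/(-2 + 3/34) = -400 + 1/(-65/34) = -400 - 34/65 = -26034/65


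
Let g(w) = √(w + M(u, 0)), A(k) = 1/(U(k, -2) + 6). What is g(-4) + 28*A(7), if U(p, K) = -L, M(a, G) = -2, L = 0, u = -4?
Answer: 14/3 + I*√6 ≈ 4.6667 + 2.4495*I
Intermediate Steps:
U(p, K) = 0 (U(p, K) = -1*0 = 0)
A(k) = ⅙ (A(k) = 1/(0 + 6) = 1/6 = ⅙)
g(w) = √(-2 + w) (g(w) = √(w - 2) = √(-2 + w))
g(-4) + 28*A(7) = √(-2 - 4) + 28*(⅙) = √(-6) + 14/3 = I*√6 + 14/3 = 14/3 + I*√6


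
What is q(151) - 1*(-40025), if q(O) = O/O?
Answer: 40026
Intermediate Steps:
q(O) = 1
q(151) - 1*(-40025) = 1 - 1*(-40025) = 1 + 40025 = 40026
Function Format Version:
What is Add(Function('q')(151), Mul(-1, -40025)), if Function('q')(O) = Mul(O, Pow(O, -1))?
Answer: 40026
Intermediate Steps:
Function('q')(O) = 1
Add(Function('q')(151), Mul(-1, -40025)) = Add(1, Mul(-1, -40025)) = Add(1, 40025) = 40026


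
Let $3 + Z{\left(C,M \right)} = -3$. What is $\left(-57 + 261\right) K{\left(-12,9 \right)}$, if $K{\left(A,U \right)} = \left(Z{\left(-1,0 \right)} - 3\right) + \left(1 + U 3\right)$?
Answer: $3876$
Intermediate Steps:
$Z{\left(C,M \right)} = -6$ ($Z{\left(C,M \right)} = -3 - 3 = -6$)
$K{\left(A,U \right)} = -8 + 3 U$ ($K{\left(A,U \right)} = \left(-6 - 3\right) + \left(1 + U 3\right) = -9 + \left(1 + 3 U\right) = -8 + 3 U$)
$\left(-57 + 261\right) K{\left(-12,9 \right)} = \left(-57 + 261\right) \left(-8 + 3 \cdot 9\right) = 204 \left(-8 + 27\right) = 204 \cdot 19 = 3876$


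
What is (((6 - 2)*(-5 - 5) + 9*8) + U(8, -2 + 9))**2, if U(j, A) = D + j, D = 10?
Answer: 2500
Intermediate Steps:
U(j, A) = 10 + j
(((6 - 2)*(-5 - 5) + 9*8) + U(8, -2 + 9))**2 = (((6 - 2)*(-5 - 5) + 9*8) + (10 + 8))**2 = ((4*(-10) + 72) + 18)**2 = ((-40 + 72) + 18)**2 = (32 + 18)**2 = 50**2 = 2500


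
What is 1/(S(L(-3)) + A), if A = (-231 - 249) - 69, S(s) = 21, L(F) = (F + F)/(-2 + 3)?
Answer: -1/528 ≈ -0.0018939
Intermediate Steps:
L(F) = 2*F (L(F) = (2*F)/1 = (2*F)*1 = 2*F)
A = -549 (A = -480 - 69 = -549)
1/(S(L(-3)) + A) = 1/(21 - 549) = 1/(-528) = -1/528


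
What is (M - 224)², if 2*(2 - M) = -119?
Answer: 105625/4 ≈ 26406.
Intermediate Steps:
M = 123/2 (M = 2 - ½*(-119) = 2 + 119/2 = 123/2 ≈ 61.500)
(M - 224)² = (123/2 - 224)² = (-325/2)² = 105625/4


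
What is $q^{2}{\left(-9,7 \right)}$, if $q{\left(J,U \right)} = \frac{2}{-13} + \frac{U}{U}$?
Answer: $\frac{121}{169} \approx 0.71598$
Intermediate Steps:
$q{\left(J,U \right)} = \frac{11}{13}$ ($q{\left(J,U \right)} = 2 \left(- \frac{1}{13}\right) + 1 = - \frac{2}{13} + 1 = \frac{11}{13}$)
$q^{2}{\left(-9,7 \right)} = \left(\frac{11}{13}\right)^{2} = \frac{121}{169}$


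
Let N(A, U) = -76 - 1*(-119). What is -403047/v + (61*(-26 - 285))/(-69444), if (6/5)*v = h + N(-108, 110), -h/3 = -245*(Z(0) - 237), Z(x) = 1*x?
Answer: 5764198849/1889658045 ≈ 3.0504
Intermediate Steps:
Z(x) = x
N(A, U) = 43 (N(A, U) = -76 + 119 = 43)
h = -174195 (h = -(-735)*(0 - 237) = -(-735)*(-237) = -3*58065 = -174195)
v = -435380/3 (v = 5*(-174195 + 43)/6 = (5/6)*(-174152) = -435380/3 ≈ -1.4513e+5)
-403047/v + (61*(-26 - 285))/(-69444) = -403047/(-435380/3) + (61*(-26 - 285))/(-69444) = -403047*(-3/435380) + (61*(-311))*(-1/69444) = 1209141/435380 - 18971*(-1/69444) = 1209141/435380 + 18971/69444 = 5764198849/1889658045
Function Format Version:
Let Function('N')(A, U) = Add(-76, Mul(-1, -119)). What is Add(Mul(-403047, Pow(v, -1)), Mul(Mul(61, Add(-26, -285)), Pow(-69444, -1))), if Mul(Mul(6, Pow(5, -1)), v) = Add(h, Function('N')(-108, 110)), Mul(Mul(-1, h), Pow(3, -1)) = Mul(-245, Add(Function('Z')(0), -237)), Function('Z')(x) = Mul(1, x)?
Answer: Rational(5764198849, 1889658045) ≈ 3.0504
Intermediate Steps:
Function('Z')(x) = x
Function('N')(A, U) = 43 (Function('N')(A, U) = Add(-76, 119) = 43)
h = -174195 (h = Mul(-3, Mul(-245, Add(0, -237))) = Mul(-3, Mul(-245, -237)) = Mul(-3, 58065) = -174195)
v = Rational(-435380, 3) (v = Mul(Rational(5, 6), Add(-174195, 43)) = Mul(Rational(5, 6), -174152) = Rational(-435380, 3) ≈ -1.4513e+5)
Add(Mul(-403047, Pow(v, -1)), Mul(Mul(61, Add(-26, -285)), Pow(-69444, -1))) = Add(Mul(-403047, Pow(Rational(-435380, 3), -1)), Mul(Mul(61, Add(-26, -285)), Pow(-69444, -1))) = Add(Mul(-403047, Rational(-3, 435380)), Mul(Mul(61, -311), Rational(-1, 69444))) = Add(Rational(1209141, 435380), Mul(-18971, Rational(-1, 69444))) = Add(Rational(1209141, 435380), Rational(18971, 69444)) = Rational(5764198849, 1889658045)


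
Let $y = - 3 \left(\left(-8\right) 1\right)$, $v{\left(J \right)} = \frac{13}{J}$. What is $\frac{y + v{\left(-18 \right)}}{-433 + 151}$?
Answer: $- \frac{419}{5076} \approx -0.082545$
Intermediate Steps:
$y = 24$ ($y = \left(-3\right) \left(-8\right) = 24$)
$\frac{y + v{\left(-18 \right)}}{-433 + 151} = \frac{24 + \frac{13}{-18}}{-433 + 151} = \frac{24 + 13 \left(- \frac{1}{18}\right)}{-282} = \left(24 - \frac{13}{18}\right) \left(- \frac{1}{282}\right) = \frac{419}{18} \left(- \frac{1}{282}\right) = - \frac{419}{5076}$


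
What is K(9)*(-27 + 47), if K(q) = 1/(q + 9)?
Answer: 10/9 ≈ 1.1111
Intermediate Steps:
K(q) = 1/(9 + q)
K(9)*(-27 + 47) = (-27 + 47)/(9 + 9) = 20/18 = (1/18)*20 = 10/9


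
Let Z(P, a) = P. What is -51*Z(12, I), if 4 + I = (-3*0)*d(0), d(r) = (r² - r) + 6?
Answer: -612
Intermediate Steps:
d(r) = 6 + r² - r
I = -4 (I = -4 + (-3*0)*(6 + 0² - 1*0) = -4 + 0*(6 + 0 + 0) = -4 + 0*6 = -4 + 0 = -4)
-51*Z(12, I) = -51*12 = -612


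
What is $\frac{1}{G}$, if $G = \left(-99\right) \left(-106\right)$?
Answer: $\frac{1}{10494} \approx 9.5293 \cdot 10^{-5}$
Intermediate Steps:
$G = 10494$
$\frac{1}{G} = \frac{1}{10494}$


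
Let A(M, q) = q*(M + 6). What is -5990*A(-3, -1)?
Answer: 17970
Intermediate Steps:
A(M, q) = q*(6 + M)
-5990*A(-3, -1) = -(-5990)*(6 - 3) = -(-5990)*3 = -5990*(-3) = 17970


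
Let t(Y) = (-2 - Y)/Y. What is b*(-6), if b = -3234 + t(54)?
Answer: 174692/9 ≈ 19410.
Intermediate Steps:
t(Y) = (-2 - Y)/Y
b = -87346/27 (b = -3234 + (-2 - 1*54)/54 = -3234 + (-2 - 54)/54 = -3234 + (1/54)*(-56) = -3234 - 28/27 = -87346/27 ≈ -3235.0)
b*(-6) = -87346/27*(-6) = 174692/9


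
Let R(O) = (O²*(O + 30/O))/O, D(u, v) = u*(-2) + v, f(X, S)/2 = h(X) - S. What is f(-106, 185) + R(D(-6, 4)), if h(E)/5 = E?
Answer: -1144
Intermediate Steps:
h(E) = 5*E
f(X, S) = -2*S + 10*X (f(X, S) = 2*(5*X - S) = 2*(-S + 5*X) = -2*S + 10*X)
D(u, v) = v - 2*u (D(u, v) = -2*u + v = v - 2*u)
R(O) = O*(O + 30/O)
f(-106, 185) + R(D(-6, 4)) = (-2*185 + 10*(-106)) + (30 + (4 - 2*(-6))²) = (-370 - 1060) + (30 + (4 + 12)²) = -1430 + (30 + 16²) = -1430 + (30 + 256) = -1430 + 286 = -1144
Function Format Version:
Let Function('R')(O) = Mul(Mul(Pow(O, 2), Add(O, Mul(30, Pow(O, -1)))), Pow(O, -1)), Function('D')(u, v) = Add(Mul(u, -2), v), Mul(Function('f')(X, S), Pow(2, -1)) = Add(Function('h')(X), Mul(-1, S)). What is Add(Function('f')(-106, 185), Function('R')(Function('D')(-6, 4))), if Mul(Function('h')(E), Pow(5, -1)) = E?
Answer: -1144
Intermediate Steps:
Function('h')(E) = Mul(5, E)
Function('f')(X, S) = Add(Mul(-2, S), Mul(10, X)) (Function('f')(X, S) = Mul(2, Add(Mul(5, X), Mul(-1, S))) = Mul(2, Add(Mul(-1, S), Mul(5, X))) = Add(Mul(-2, S), Mul(10, X)))
Function('D')(u, v) = Add(v, Mul(-2, u)) (Function('D')(u, v) = Add(Mul(-2, u), v) = Add(v, Mul(-2, u)))
Function('R')(O) = Mul(O, Add(O, Mul(30, Pow(O, -1))))
Add(Function('f')(-106, 185), Function('R')(Function('D')(-6, 4))) = Add(Add(Mul(-2, 185), Mul(10, -106)), Add(30, Pow(Add(4, Mul(-2, -6)), 2))) = Add(Add(-370, -1060), Add(30, Pow(Add(4, 12), 2))) = Add(-1430, Add(30, Pow(16, 2))) = Add(-1430, Add(30, 256)) = Add(-1430, 286) = -1144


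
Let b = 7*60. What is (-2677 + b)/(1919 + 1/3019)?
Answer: -6813883/5793462 ≈ -1.1761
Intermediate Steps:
b = 420
(-2677 + b)/(1919 + 1/3019) = (-2677 + 420)/(1919 + 1/3019) = -2257/(1919 + 1/3019) = -2257/5793462/3019 = -2257*3019/5793462 = -6813883/5793462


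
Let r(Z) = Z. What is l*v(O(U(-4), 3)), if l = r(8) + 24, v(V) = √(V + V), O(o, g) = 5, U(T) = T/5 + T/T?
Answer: 32*√10 ≈ 101.19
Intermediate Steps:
U(T) = 1 + T/5 (U(T) = T*(⅕) + 1 = T/5 + 1 = 1 + T/5)
v(V) = √2*√V (v(V) = √(2*V) = √2*√V)
l = 32 (l = 8 + 24 = 32)
l*v(O(U(-4), 3)) = 32*(√2*√5) = 32*√10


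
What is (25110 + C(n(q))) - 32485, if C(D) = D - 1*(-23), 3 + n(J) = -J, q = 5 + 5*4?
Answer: -7380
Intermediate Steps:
q = 25 (q = 5 + 20 = 25)
n(J) = -3 - J
C(D) = 23 + D (C(D) = D + 23 = 23 + D)
(25110 + C(n(q))) - 32485 = (25110 + (23 + (-3 - 1*25))) - 32485 = (25110 + (23 + (-3 - 25))) - 32485 = (25110 + (23 - 28)) - 32485 = (25110 - 5) - 32485 = 25105 - 32485 = -7380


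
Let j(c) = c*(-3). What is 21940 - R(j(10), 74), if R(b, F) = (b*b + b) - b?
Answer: 21040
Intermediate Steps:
j(c) = -3*c
R(b, F) = b² (R(b, F) = (b² + b) - b = (b + b²) - b = b²)
21940 - R(j(10), 74) = 21940 - (-3*10)² = 21940 - 1*(-30)² = 21940 - 1*900 = 21940 - 900 = 21040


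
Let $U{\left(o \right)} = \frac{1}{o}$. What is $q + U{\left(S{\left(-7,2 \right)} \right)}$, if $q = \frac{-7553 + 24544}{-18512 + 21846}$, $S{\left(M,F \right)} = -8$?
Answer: $\frac{66297}{13336} \approx 4.9713$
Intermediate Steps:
$q = \frac{16991}{3334} \approx 5.0963$
$q + U{\left(S{\left(-7,2 \right)} \right)} = \frac{16991}{3334} + \frac{1}{-8} = \frac{16991}{3334} - \frac{1}{8} = \frac{66297}{13336}$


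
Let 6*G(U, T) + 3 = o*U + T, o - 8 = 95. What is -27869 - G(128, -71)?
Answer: -30054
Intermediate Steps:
o = 103 (o = 8 + 95 = 103)
G(U, T) = -½ + T/6 + 103*U/6 (G(U, T) = -½ + (103*U + T)/6 = -½ + (T + 103*U)/6 = -½ + (T/6 + 103*U/6) = -½ + T/6 + 103*U/6)
-27869 - G(128, -71) = -27869 - (-½ + (⅙)*(-71) + (103/6)*128) = -27869 - (-½ - 71/6 + 6592/3) = -27869 - 1*2185 = -27869 - 2185 = -30054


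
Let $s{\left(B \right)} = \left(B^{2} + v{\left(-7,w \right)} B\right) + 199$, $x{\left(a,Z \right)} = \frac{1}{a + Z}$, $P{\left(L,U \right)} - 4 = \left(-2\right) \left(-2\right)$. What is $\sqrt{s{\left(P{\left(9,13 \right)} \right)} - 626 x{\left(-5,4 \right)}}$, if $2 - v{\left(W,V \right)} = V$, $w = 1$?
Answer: $\sqrt{897} \approx 29.95$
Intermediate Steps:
$P{\left(L,U \right)} = 8$ ($P{\left(L,U \right)} = 4 - -4 = 4 + 4 = 8$)
$v{\left(W,V \right)} = 2 - V$
$x{\left(a,Z \right)} = \frac{1}{Z + a}$
$s{\left(B \right)} = 199 + B + B^{2}$ ($s{\left(B \right)} = \left(B^{2} + \left(2 - 1\right) B\right) + 199 = \left(B^{2} + 1 B\right) + 199 = \left(B^{2} + B\right) + 199 = \left(B + B^{2}\right) + 199 = 199 + B + B^{2}$)
$\sqrt{s{\left(P{\left(9,13 \right)} \right)} - 626 x{\left(-5,4 \right)}} = \sqrt{\left(199 + 8 + 8^{2}\right) - \frac{626}{4 - 5}} = \sqrt{\left(199 + 8 + 64\right) - \frac{626}{-1}} = \sqrt{271 - -626} = \sqrt{271 + 626} = \sqrt{897}$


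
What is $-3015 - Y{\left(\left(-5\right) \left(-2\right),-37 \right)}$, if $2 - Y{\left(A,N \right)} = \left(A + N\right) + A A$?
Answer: $-2944$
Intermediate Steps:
$Y{\left(A,N \right)} = 2 - A - N - A^{2}$ ($Y{\left(A,N \right)} = 2 - \left(\left(A + N\right) + A A\right) = 2 - \left(\left(A + N\right) + A^{2}\right) = 2 - \left(A + N + A^{2}\right) = 2 - A - N - A^{2}$)
$-3015 - Y{\left(\left(-5\right) \left(-2\right),-37 \right)} = -3015 - \left(2 - \left(-5\right) \left(-2\right) - -37 - \left(\left(-5\right) \left(-2\right)\right)^{2}\right) = -3015 - \left(2 - 10 + 37 - 10^{2}\right) = -3015 - \left(2 - 10 + 37 - 100\right) = -3015 - -71 = -3015 + 71 = -2944$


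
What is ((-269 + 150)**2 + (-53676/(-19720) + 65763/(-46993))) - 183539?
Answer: -39240424757743/231675490 ≈ -1.6938e+5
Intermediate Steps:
((-269 + 150)**2 + (-53676/(-19720) + 65763/(-46993))) - 183539 = ((-119)**2 + (-53676*(-1/19720) + 65763*(-1/46993))) - 183539 = (14161 + (13419/4930 - 65763/46993)) - 183539 = (14161 + 306387477/231675490) - 183539 = 3281063001367/231675490 - 183539 = -39240424757743/231675490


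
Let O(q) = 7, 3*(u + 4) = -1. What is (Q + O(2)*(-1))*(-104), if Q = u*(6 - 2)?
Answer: 7592/3 ≈ 2530.7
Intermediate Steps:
u = -13/3 (u = -4 + (1/3)*(-1) = -4 - 1/3 = -13/3 ≈ -4.3333)
Q = -52/3 (Q = -13*(6 - 2)/3 = -13/3*4 = -52/3 ≈ -17.333)
(Q + O(2)*(-1))*(-104) = (-52/3 + 7*(-1))*(-104) = (-52/3 - 7)*(-104) = -73/3*(-104) = 7592/3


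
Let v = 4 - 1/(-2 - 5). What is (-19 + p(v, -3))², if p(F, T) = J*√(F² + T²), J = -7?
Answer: (19 + √1282)² ≈ 3003.6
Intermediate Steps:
v = 29/7 (v = 4 - 1/(-7) = 4 - 1*(-⅐) = 4 + ⅐ = 29/7 ≈ 4.1429)
p(F, T) = -7*√(F² + T²)
(-19 + p(v, -3))² = (-19 - 7*√((29/7)² + (-3)²))² = (-19 - 7*√(841/49 + 9))² = (-19 - √1282)²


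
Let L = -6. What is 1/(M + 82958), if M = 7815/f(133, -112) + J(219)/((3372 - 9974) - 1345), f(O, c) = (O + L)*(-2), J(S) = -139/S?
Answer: 442059822/36658797577487 ≈ 1.2059e-5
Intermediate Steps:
f(O, c) = 12 - 2*O (f(O, c) = (O - 6)*(-2) = (-6 + O)*(-2) = 12 - 2*O)
M = -13601135989/442059822 (M = 7815/(12 - 2*133) + (-139/219)/((3372 - 9974) - 1345) = 7815/(12 - 266) + (-139*1/219)/(-6602 - 1345) = 7815/(-254) - 139/219/(-7947) = 7815*(-1/254) - 139/219*(-1/7947) = -7815/254 + 139/1740393 = -13601135989/442059822 ≈ -30.768)
1/(M + 82958) = 1/(-13601135989/442059822 + 82958) = 1/(36658797577487/442059822) = 442059822/36658797577487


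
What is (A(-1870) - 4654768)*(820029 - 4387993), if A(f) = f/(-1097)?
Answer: 18219018311537464/1097 ≈ 1.6608e+13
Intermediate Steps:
A(f) = -f/1097
(A(-1870) - 4654768)*(820029 - 4387993) = (-1/1097*(-1870) - 4654768)*(820029 - 4387993) = (1870/1097 - 4654768)*(-3567964) = -5106278626/1097*(-3567964) = 18219018311537464/1097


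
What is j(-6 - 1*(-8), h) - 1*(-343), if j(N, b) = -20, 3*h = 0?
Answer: 323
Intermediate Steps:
h = 0 (h = (⅓)*0 = 0)
j(-6 - 1*(-8), h) - 1*(-343) = -20 - 1*(-343) = -20 + 343 = 323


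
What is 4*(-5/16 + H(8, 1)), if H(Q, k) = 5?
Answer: 75/4 ≈ 18.750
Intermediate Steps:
4*(-5/16 + H(8, 1)) = 4*(-5/16 + 5) = 4*(75/16) = 75/4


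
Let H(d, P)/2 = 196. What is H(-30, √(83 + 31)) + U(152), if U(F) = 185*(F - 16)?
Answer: 25552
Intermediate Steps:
H(d, P) = 392 (H(d, P) = 2*196 = 392)
U(F) = -2960 + 185*F (U(F) = 185*(-16 + F) = -2960 + 185*F)
H(-30, √(83 + 31)) + U(152) = 392 + (-2960 + 185*152) = 392 + (-2960 + 28120) = 392 + 25160 = 25552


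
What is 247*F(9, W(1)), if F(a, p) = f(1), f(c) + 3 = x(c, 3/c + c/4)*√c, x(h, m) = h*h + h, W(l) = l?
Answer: -247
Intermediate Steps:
x(h, m) = h + h² (x(h, m) = h² + h = h + h²)
f(c) = -3 + c^(3/2)*(1 + c) (f(c) = -3 + (c*(1 + c))*√c = -3 + c^(3/2)*(1 + c))
F(a, p) = -1 (F(a, p) = -3 + 1^(3/2)*(1 + 1) = -3 + 1*2 = -3 + 2 = -1)
247*F(9, W(1)) = 247*(-1) = -247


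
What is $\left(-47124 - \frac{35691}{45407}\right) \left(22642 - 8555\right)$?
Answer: $- \frac{30143294404833}{45407} \approx -6.6385 \cdot 10^{8}$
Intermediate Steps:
$\left(-47124 - \frac{35691}{45407}\right) \left(22642 - 8555\right) = \left(-47124 - \frac{35691}{45407}\right) 14087 = \left(- \frac{2139795159}{45407}\right) 14087 = - \frac{30143294404833}{45407}$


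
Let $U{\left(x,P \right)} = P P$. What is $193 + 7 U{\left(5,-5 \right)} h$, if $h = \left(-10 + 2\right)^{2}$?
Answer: $11393$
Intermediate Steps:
$U{\left(x,P \right)} = P^{2}$
$h = 64$ ($h = \left(-8\right)^{2} = 64$)
$193 + 7 U{\left(5,-5 \right)} h = 193 + 7 \left(-5\right)^{2} \cdot 64 = 193 + 7 \cdot 25 \cdot 64 = 193 + 175 \cdot 64 = 193 + 11200 = 11393$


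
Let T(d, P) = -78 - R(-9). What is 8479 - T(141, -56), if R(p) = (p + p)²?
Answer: 8881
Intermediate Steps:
R(p) = 4*p² (R(p) = (2*p)² = 4*p²)
T(d, P) = -402 (T(d, P) = -78 - 4*(-9)² = -78 - 4*81 = -78 - 1*324 = -78 - 324 = -402)
8479 - T(141, -56) = 8479 - 1*(-402) = 8479 + 402 = 8881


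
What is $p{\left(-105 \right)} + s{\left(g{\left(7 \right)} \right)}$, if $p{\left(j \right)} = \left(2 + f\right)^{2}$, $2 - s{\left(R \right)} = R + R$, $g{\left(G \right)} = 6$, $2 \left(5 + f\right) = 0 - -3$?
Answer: $- \frac{31}{4} \approx -7.75$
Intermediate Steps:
$f = - \frac{7}{2}$ ($f = -5 + \frac{0 - -3}{2} = -5 + \frac{0 + 3}{2} = -5 + \frac{1}{2} \cdot 3 = -5 + \frac{3}{2} = - \frac{7}{2} \approx -3.5$)
$s{\left(R \right)} = 2 - 2 R$ ($s{\left(R \right)} = 2 - \left(R + R\right) = 2 - 2 R$)
$p{\left(j \right)} = \frac{9}{4}$ ($p{\left(j \right)} = \left(2 - \frac{7}{2}\right)^{2} = \left(- \frac{3}{2}\right)^{2} = \frac{9}{4}$)
$p{\left(-105 \right)} + s{\left(g{\left(7 \right)} \right)} = \frac{9}{4} + \left(2 - 12\right) = \frac{9}{4} - 10 = - \frac{31}{4}$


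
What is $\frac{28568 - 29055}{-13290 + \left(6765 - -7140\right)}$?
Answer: $- \frac{487}{615} \approx -0.79187$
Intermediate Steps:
$\frac{28568 - 29055}{-13290 + \left(6765 - -7140\right)} = - \frac{487}{-13290 + \left(6765 + 7140\right)} = - \frac{487}{-13290 + 13905} = - \frac{487}{615}$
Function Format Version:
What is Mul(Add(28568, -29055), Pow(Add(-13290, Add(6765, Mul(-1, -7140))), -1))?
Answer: Rational(-487, 615) ≈ -0.79187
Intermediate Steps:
Mul(Add(28568, -29055), Pow(Add(-13290, Add(6765, Mul(-1, -7140))), -1)) = Mul(-487, Pow(Add(-13290, Add(6765, 7140)), -1)) = Mul(-487, Pow(Add(-13290, 13905), -1)) = Mul(-487, Pow(615, -1)) = Mul(-487, Rational(1, 615)) = Rational(-487, 615)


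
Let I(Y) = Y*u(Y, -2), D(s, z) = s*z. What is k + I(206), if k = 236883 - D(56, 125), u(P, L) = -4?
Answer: 229059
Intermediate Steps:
I(Y) = -4*Y (I(Y) = Y*(-4) = -4*Y)
k = 229883 (k = 236883 - 56*125 = 236883 - 1*7000 = 236883 - 7000 = 229883)
k + I(206) = 229883 - 4*206 = 229883 - 824 = 229059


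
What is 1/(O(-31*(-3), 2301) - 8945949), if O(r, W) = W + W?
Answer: -1/8941347 ≈ -1.1184e-7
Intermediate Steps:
O(r, W) = 2*W
1/(O(-31*(-3), 2301) - 8945949) = 1/(2*2301 - 8945949) = 1/(4602 - 8945949) = 1/(-8941347) = -1/8941347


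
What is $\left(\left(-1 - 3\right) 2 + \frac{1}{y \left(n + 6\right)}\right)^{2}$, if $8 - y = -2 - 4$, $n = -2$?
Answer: $\frac{199809}{3136} \approx 63.715$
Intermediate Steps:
$y = 14$ ($y = 8 - \left(-2 - 4\right) = 8 - -6 = 8 + 6 = 14$)
$\left(\left(-1 - 3\right) 2 + \frac{1}{y \left(n + 6\right)}\right)^{2} = \left(\left(-1 - 3\right) 2 + \frac{1}{14 \left(-2 + 6\right)}\right)^{2} = \left(\left(-4\right) 2 + \frac{1}{14 \cdot 4}\right)^{2} = \left(-8 + \frac{1}{56}\right)^{2} = \left(- \frac{447}{56}\right)^{2} = \frac{199809}{3136}$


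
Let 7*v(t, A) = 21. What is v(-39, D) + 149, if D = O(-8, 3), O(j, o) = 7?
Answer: 152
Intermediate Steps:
D = 7
v(t, A) = 3 (v(t, A) = (⅐)*21 = 3)
v(-39, D) + 149 = 3 + 149 = 152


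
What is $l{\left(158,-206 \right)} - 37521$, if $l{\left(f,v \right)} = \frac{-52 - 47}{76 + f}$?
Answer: $- \frac{975557}{26} \approx -37521.0$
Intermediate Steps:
$l{\left(f,v \right)} = - \frac{99}{76 + f}$
$l{\left(158,-206 \right)} - 37521 = - \frac{99}{76 + 158} - 37521 = - \frac{99}{234} - 37521 = \left(-99\right) \frac{1}{234} - 37521 = - \frac{11}{26} - 37521 = - \frac{975557}{26}$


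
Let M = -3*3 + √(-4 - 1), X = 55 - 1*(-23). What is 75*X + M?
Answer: 5841 + I*√5 ≈ 5841.0 + 2.2361*I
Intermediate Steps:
X = 78 (X = 55 + 23 = 78)
M = -9 + I*√5 (M = -9 + √(-5) = -9 + I*√5 ≈ -9.0 + 2.2361*I)
75*X + M = 75*78 + (-9 + I*√5) = 5850 + (-9 + I*√5) = 5841 + I*√5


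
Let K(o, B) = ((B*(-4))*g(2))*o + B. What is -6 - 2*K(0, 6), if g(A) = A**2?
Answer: -18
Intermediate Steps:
K(o, B) = B - 16*B*o (K(o, B) = ((B*(-4))*2**2)*o + B = (-4*B*4)*o + B = (-16*B)*o + B = -16*B*o + B = B - 16*B*o)
-6 - 2*K(0, 6) = -6 - 12*(1 - 16*0) = -6 - 12*(1 + 0) = -6 - 12 = -18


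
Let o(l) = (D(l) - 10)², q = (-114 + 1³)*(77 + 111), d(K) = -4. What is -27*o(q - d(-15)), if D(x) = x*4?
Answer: -194937324300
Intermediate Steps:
q = -21244 (q = (-114 + 1)*188 = -113*188 = -21244)
D(x) = 4*x
o(l) = (-10 + 4*l)² (o(l) = (4*l - 10)² = (-10 + 4*l)²)
-27*o(q - d(-15)) = -108*(-5 + 2*(-21244 - 1*(-4)))² = -108*(-5 + 2*(-21244 + 4))² = -108*(-5 + 2*(-21240))² = -108*(-5 - 42480)² = -108*(-42485)² = -108*1804975225 = -27*7219900900 = -194937324300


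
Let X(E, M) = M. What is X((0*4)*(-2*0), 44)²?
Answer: 1936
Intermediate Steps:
X((0*4)*(-2*0), 44)² = 44² = 1936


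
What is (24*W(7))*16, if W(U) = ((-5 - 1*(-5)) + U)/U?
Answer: 384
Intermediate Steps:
W(U) = 1 (W(U) = ((-5 + 5) + U)/U = (0 + U)/U = U/U = 1)
(24*W(7))*16 = (24*1)*16 = 24*16 = 384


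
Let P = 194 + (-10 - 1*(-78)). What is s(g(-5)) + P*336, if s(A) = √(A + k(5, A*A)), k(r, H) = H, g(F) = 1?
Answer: 88032 + √2 ≈ 88033.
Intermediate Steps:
s(A) = √(A + A²) (s(A) = √(A + A*A) = √(A + A²))
P = 262 (P = 194 + (-10 + 78) = 194 + 68 = 262)
s(g(-5)) + P*336 = √(1*(1 + 1)) + 262*336 = √(1*2) + 88032 = √2 + 88032 = 88032 + √2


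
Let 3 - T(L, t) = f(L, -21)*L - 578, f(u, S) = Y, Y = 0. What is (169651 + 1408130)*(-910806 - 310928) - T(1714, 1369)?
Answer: -1927628692835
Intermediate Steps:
f(u, S) = 0
T(L, t) = 581 (T(L, t) = 3 - (0*L - 578) = 3 - (0 - 578) = 3 - 1*(-578) = 3 + 578 = 581)
(169651 + 1408130)*(-910806 - 310928) - T(1714, 1369) = (169651 + 1408130)*(-910806 - 310928) - 1*581 = 1577781*(-1221734) - 581 = -1927628692254 - 581 = -1927628692835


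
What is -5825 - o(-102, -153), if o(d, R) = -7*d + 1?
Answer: -6540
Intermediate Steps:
o(d, R) = 1 - 7*d
-5825 - o(-102, -153) = -5825 - (1 - 7*(-102)) = -5825 - (1 + 714) = -5825 - 1*715 = -5825 - 715 = -6540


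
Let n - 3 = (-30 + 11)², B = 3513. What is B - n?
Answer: 3149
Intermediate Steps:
n = 364 (n = 3 + (-30 + 11)² = 3 + (-19)² = 3 + 361 = 364)
B - n = 3513 - 1*364 = 3513 - 364 = 3149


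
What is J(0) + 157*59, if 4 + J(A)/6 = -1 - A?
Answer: 9233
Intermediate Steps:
J(A) = -30 - 6*A (J(A) = -24 + 6*(-1 - A) = -24 + (-6 - 6*A) = -30 - 6*A)
J(0) + 157*59 = (-30 - 6*0) + 157*59 = (-30 + 0) + 9263 = -30 + 9263 = 9233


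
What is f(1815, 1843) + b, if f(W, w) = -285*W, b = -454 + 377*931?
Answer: -166742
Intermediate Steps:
b = 350533 (b = -454 + 350987 = 350533)
f(1815, 1843) + b = -285*1815 + 350533 = -517275 + 350533 = -166742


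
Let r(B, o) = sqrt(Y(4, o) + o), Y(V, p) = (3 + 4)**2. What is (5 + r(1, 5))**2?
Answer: 79 + 30*sqrt(6) ≈ 152.48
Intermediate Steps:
Y(V, p) = 49 (Y(V, p) = 7**2 = 49)
r(B, o) = sqrt(49 + o)
(5 + r(1, 5))**2 = (5 + sqrt(49 + 5))**2 = (5 + sqrt(54))**2 = (5 + 3*sqrt(6))**2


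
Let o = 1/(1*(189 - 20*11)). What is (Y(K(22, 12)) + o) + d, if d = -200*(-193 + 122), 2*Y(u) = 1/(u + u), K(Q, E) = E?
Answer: 21129583/1488 ≈ 14200.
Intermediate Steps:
Y(u) = 1/(4*u) (Y(u) = 1/(2*(u + u)) = 1/(2*((2*u))) = (1/(2*u))/2 = 1/(4*u))
d = 14200 (d = -200*(-71) = 14200)
o = -1/31 (o = 1/(1*(189 - 220)) = 1/(1*(-31)) = 1/(-31) = -1/31 ≈ -0.032258)
(Y(K(22, 12)) + o) + d = ((¼)/12 - 1/31) + 14200 = ((¼)*(1/12) - 1/31) + 14200 = (1/48 - 1/31) + 14200 = -17/1488 + 14200 = 21129583/1488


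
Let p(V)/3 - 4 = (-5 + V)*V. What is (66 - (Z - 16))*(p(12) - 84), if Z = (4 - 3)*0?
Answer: 14760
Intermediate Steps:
p(V) = 12 + 3*V*(-5 + V) (p(V) = 12 + 3*((-5 + V)*V) = 12 + 3*(V*(-5 + V)) = 12 + 3*V*(-5 + V))
Z = 0 (Z = 1*0 = 0)
(66 - (Z - 16))*(p(12) - 84) = (66 - (0 - 16))*((12 - 15*12 + 3*12²) - 84) = (66 - 1*(-16))*((12 - 180 + 3*144) - 84) = (66 + 16)*((12 - 180 + 432) - 84) = 82*(264 - 84) = 82*180 = 14760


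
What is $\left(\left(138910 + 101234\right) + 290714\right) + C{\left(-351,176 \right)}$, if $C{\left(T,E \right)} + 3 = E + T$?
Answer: $530680$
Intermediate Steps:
$C{\left(T,E \right)} = -3 + E + T$ ($C{\left(T,E \right)} = -3 + \left(E + T\right) = -3 + E + T$)
$\left(\left(138910 + 101234\right) + 290714\right) + C{\left(-351,176 \right)} = \left(\left(138910 + 101234\right) + 290714\right) - 178 = \left(240144 + 290714\right) - 178 = 530858 - 178 = 530680$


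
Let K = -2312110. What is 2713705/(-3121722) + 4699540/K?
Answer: -2094504187543/721776465342 ≈ -2.9019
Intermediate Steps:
2713705/(-3121722) + 4699540/K = 2713705/(-3121722) + 4699540/(-2312110) = 2713705*(-1/3121722) + 4699540*(-1/2312110) = -2713705/3121722 - 469954/231211 = -2094504187543/721776465342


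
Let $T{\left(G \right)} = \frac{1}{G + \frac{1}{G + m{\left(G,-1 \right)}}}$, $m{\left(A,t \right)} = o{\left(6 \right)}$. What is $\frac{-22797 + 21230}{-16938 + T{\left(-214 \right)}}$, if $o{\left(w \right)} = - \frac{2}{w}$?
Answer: $\frac{215627035}{2330754133} \approx 0.092514$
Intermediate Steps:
$m{\left(A,t \right)} = - \frac{1}{3}$ ($m{\left(A,t \right)} = - \frac{2}{6} = \left(-2\right) \frac{1}{6} = - \frac{1}{3}$)
$T{\left(G \right)} = \frac{1}{G + \frac{1}{- \frac{1}{3} + G}}$ ($T{\left(G \right)} = \frac{1}{G + \frac{1}{G - \frac{1}{3}}} = \frac{1}{G + \frac{1}{- \frac{1}{3} + G}}$)
$\frac{-22797 + 21230}{-16938 + T{\left(-214 \right)}} = \frac{-22797 + 21230}{-16938 + \frac{-1 + 3 \left(-214\right)}{3 - -214 + 3 \left(-214\right)^{2}}} = - \frac{1567}{-16938 + \frac{-1 - 642}{3 + 214 + 3 \cdot 45796}} = - \frac{1567}{-16938 + \frac{1}{3 + 214 + 137388} \left(-643\right)} = - \frac{1567}{-16938 + \frac{1}{137605} \left(-643\right)} = - \frac{1567}{-16938 - \frac{643}{137605}} = - \frac{1567}{- \frac{2330754133}{137605}} = \left(-1567\right) \left(- \frac{137605}{2330754133}\right) = \frac{215627035}{2330754133}$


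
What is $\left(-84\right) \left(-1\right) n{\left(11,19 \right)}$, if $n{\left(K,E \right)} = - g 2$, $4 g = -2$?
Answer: $84$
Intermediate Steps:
$g = - \frac{1}{2}$ ($g = \frac{1}{4} \left(-2\right) = - \frac{1}{2} \approx -0.5$)
$n{\left(K,E \right)} = 1$ ($n{\left(K,E \right)} = - \frac{\left(-1\right) 2}{2} = \left(-1\right) \left(-1\right) = 1$)
$\left(-84\right) \left(-1\right) n{\left(11,19 \right)} = \left(-84\right) \left(-1\right) 1 = 84 \cdot 1 = 84$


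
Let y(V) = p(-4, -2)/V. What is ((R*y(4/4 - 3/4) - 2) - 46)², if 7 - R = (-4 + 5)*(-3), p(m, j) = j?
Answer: 16384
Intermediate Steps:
y(V) = -2/V
R = 10 (R = 7 - (-4 + 5)*(-3) = 7 - (-3) = 7 - 1*(-3) = 7 + 3 = 10)
((R*y(4/4 - 3/4) - 2) - 46)² = ((10*(-2/(4/4 - 3/4)) - 2) - 46)² = ((10*(-2/(4*(¼) - 3*¼)) - 2) - 46)² = ((10*(-2/(1 - ¾)) - 2) - 46)² = ((10*(-2/¼) - 2) - 46)² = ((10*(-2*4) - 2) - 46)² = ((10*(-8) - 2) - 46)² = ((-80 - 2) - 46)² = (-82 - 46)² = (-128)² = 16384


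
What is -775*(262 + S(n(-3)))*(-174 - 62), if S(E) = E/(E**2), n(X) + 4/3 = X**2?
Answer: 1102704100/23 ≈ 4.7944e+7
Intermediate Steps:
n(X) = -4/3 + X**2
S(E) = 1/E (S(E) = E/E**2 = 1/E)
-775*(262 + S(n(-3)))*(-174 - 62) = -775*(262 + 1/(-4/3 + (-3)**2))*(-174 - 62) = -775*(262 + 1/(-4/3 + 9))*(-236) = -775*(262 + 1/(23/3))*(-236) = -775*(262 + 3/23)*(-236) = -4672475*(-236)/23 = -775*(-1422844/23) = 1102704100/23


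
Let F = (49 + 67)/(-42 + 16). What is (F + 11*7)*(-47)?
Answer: -44321/13 ≈ -3409.3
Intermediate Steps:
F = -58/13 (F = 116/(-26) = 116*(-1/26) = -58/13 ≈ -4.4615)
(F + 11*7)*(-47) = (-58/13 + 11*7)*(-47) = (-58/13 + 77)*(-47) = (943/13)*(-47) = -44321/13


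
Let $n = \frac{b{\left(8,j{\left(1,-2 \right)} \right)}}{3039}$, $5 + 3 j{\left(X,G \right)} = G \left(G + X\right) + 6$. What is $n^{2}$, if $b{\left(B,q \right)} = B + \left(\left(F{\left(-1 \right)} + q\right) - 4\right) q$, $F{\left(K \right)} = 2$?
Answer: $\frac{49}{9235521} \approx 5.3056 \cdot 10^{-6}$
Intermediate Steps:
$j{\left(X,G \right)} = \frac{1}{3} + \frac{G \left(G + X\right)}{3}$ ($j{\left(X,G \right)} = - \frac{5}{3} + \frac{G \left(G + X\right) + 6}{3} = - \frac{5}{3} + \frac{6 + G \left(G + X\right)}{3} = - \frac{5}{3} + \left(2 + \frac{G \left(G + X\right)}{3}\right) = \frac{1}{3} + \frac{G \left(G + X\right)}{3}$)
$b{\left(B,q \right)} = B + q \left(-2 + q\right)$ ($b{\left(B,q \right)} = B + \left(\left(2 + q\right) - 4\right) q = B + \left(-2 + q\right) q = B + q \left(-2 + q\right)$)
$n = \frac{7}{3039}$ ($n = \frac{8 + \left(\frac{1}{3} + \frac{\left(-2\right)^{2}}{3} + \frac{1}{3} \left(-2\right) 1\right)^{2} - 2 \left(\frac{1}{3} + \frac{\left(-2\right)^{2}}{3} + \frac{1}{3} \left(-2\right) 1\right)}{3039} = \left(8 + \left(\frac{1}{3} + \frac{1}{3} \cdot 4 - \frac{2}{3}\right)^{2} - 2 \left(\frac{1}{3} + \frac{1}{3} \cdot 4 - \frac{2}{3}\right)\right) \frac{1}{3039} = \left(8 + \left(\frac{1}{3} + \frac{4}{3} - \frac{2}{3}\right)^{2} - 2 \left(\frac{1}{3} + \frac{4}{3} - \frac{2}{3}\right)\right) \frac{1}{3039} = \left(8 + 1^{2} - 2\right) \frac{1}{3039} = \left(8 + 1 - 2\right) \frac{1}{3039} = 7 \cdot \frac{1}{3039} = \frac{7}{3039} \approx 0.0023034$)
$n^{2} = \left(\frac{7}{3039}\right)^{2} = \frac{49}{9235521}$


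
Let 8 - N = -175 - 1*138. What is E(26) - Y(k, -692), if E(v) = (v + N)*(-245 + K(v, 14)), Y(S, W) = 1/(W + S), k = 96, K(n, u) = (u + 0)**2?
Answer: -10133787/596 ≈ -17003.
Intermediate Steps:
K(n, u) = u**2
N = 321 (N = 8 - (-175 - 1*138) = 8 - (-175 - 138) = 8 - 1*(-313) = 8 + 313 = 321)
Y(S, W) = 1/(S + W)
E(v) = -15729 - 49*v (E(v) = (v + 321)*(-245 + 14**2) = (321 + v)*(-245 + 196) = (321 + v)*(-49) = -15729 - 49*v)
E(26) - Y(k, -692) = (-15729 - 49*26) - 1/(96 - 692) = (-15729 - 1274) - 1/(-596) = -17003 - 1*(-1/596) = -17003 + 1/596 = -10133787/596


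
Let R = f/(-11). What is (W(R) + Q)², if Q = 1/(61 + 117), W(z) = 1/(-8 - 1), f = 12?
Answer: 28561/2566404 ≈ 0.011129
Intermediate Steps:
R = -12/11 (R = 12/(-11) = 12*(-1/11) = -12/11 ≈ -1.0909)
W(z) = -⅑ (W(z) = 1/(-9) = -⅑)
Q = 1/178 ≈ 0.0056180
(W(R) + Q)² = (-⅑ + 1/178)² = (-169/1602)² = 28561/2566404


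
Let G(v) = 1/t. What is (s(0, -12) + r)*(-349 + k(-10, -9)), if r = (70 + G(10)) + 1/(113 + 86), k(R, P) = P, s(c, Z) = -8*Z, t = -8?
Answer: -47270499/796 ≈ -59385.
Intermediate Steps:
G(v) = -⅛ (G(v) = 1/(-8) = -⅛)
r = 111249/1592 (r = (70 - ⅛) + 1/(113 + 86) = 559/8 + 1/199 = 111249/1592 ≈ 69.880)
(s(0, -12) + r)*(-349 + k(-10, -9)) = (-8*(-12) + 111249/1592)*(-349 - 9) = (96 + 111249/1592)*(-358) = (264081/1592)*(-358) = -47270499/796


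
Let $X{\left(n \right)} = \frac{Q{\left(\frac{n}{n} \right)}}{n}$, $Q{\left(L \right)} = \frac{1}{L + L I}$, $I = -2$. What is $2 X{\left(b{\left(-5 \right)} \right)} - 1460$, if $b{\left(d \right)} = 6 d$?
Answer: $- \frac{21899}{15} \approx -1459.9$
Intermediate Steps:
$Q{\left(L \right)} = - \frac{1}{L}$ ($Q{\left(L \right)} = \frac{1}{L + L \left(-2\right)} = \frac{1}{L - 2 L} = \frac{1}{\left(-1\right) L} = - \frac{1}{L}$)
$X{\left(n \right)} = - \frac{1}{n}$ ($X{\left(n \right)} = \frac{\left(-1\right) \frac{1}{n \frac{1}{n}}}{n} = \frac{\left(-1\right) 1^{-1}}{n} = \frac{\left(-1\right) 1}{n} = - \frac{1}{n}$)
$2 X{\left(b{\left(-5 \right)} \right)} - 1460 = 2 \left(- \frac{1}{6 \left(-5\right)}\right) - 1460 = 2 \left(- \frac{1}{-30}\right) - 1460 = 2 \left(\left(-1\right) \left(- \frac{1}{30}\right)\right) - 1460 = 2 \cdot \frac{1}{30} - 1460 = \frac{1}{15} - 1460 = - \frac{21899}{15}$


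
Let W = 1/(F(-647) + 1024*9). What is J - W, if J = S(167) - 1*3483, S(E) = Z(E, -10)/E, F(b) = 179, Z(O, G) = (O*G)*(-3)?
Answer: -32440936/9395 ≈ -3453.0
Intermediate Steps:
Z(O, G) = -3*G*O (Z(O, G) = (G*O)*(-3) = -3*G*O)
S(E) = 30 (S(E) = (-3*(-10)*E)/E = (30*E)/E = 30)
W = 1/9395 (W = 1/(179 + 1024*9) = 1/(179 + 9216) = 1/9395 ≈ 0.00010644)
J = -3453 (J = 30 - 1*3483 = 30 - 3483 = -3453)
J - W = -3453 - 1*1/9395 = -3453 - 1/9395 = -32440936/9395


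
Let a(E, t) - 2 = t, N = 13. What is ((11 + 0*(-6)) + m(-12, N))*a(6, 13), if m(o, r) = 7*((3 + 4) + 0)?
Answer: 900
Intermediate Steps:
a(E, t) = 2 + t
m(o, r) = 49 (m(o, r) = 7*(7 + 0) = 7*7 = 49)
((11 + 0*(-6)) + m(-12, N))*a(6, 13) = ((11 + 0*(-6)) + 49)*(2 + 13) = ((11 + 0) + 49)*15 = (11 + 49)*15 = 60*15 = 900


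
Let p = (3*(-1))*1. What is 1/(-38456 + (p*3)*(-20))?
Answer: -1/38276 ≈ -2.6126e-5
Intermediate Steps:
p = -3 (p = -3*1 = -3)
1/(-38456 + (p*3)*(-20)) = 1/(-38456 - 3*3*(-20)) = 1/(-38456 - 9*(-20)) = 1/(-38456 + 180) = 1/(-38276) = -1/38276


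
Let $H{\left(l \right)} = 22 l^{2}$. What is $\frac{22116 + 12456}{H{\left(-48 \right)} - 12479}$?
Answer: $\frac{34572}{38209} \approx 0.90481$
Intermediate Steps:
$\frac{22116 + 12456}{H{\left(-48 \right)} - 12479} = \frac{22116 + 12456}{22 \left(-48\right)^{2} - 12479} = \frac{34572}{22 \cdot 2304 - 12479} = \frac{34572}{50688 - 12479} = \frac{34572}{38209}$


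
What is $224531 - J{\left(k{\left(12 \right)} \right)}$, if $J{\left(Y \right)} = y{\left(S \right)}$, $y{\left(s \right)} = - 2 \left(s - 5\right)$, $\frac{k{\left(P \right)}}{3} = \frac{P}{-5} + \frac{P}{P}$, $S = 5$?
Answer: $224531$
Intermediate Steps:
$k{\left(P \right)} = 3 - \frac{3 P}{5}$ ($k{\left(P \right)} = 3 \left(\frac{P}{-5} + \frac{P}{P}\right) = 3 \left(P \left(- \frac{1}{5}\right) + 1\right) = 3 \left(- \frac{P}{5} + 1\right) = 3 \left(1 - \frac{P}{5}\right) = 3 - \frac{3 P}{5}$)
$y{\left(s \right)} = 10 - 2 s$ ($y{\left(s \right)} = - 2 \left(-5 + s\right) = 10 - 2 s$)
$J{\left(Y \right)} = 0$ ($J{\left(Y \right)} = 10 - 10 = 0$)
$224531 - J{\left(k{\left(12 \right)} \right)} = 224531 - 0 = 224531 + 0 = 224531$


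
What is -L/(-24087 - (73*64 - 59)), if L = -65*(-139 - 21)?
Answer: 104/287 ≈ 0.36237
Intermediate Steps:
L = 10400 (L = -65*(-160) = 10400)
-L/(-24087 - (73*64 - 59)) = -10400/(-24087 - (73*64 - 59)) = -10400/(-24087 - (4672 - 59)) = -10400/(-24087 - 1*4613) = -10400/(-24087 - 4613) = -10400/(-28700) = -10400*(-1)/28700 = -1*(-104/287) = 104/287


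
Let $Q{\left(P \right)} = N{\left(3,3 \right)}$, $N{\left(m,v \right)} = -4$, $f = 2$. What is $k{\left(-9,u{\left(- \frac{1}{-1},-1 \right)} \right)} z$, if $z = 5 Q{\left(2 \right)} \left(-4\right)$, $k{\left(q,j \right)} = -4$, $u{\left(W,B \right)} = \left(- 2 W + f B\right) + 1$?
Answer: $-320$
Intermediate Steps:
$u{\left(W,B \right)} = 1 - 2 W + 2 B$ ($u{\left(W,B \right)} = \left(- 2 W + 2 B\right) + 1 = 1 - 2 W + 2 B$)
$Q{\left(P \right)} = -4$
$z = 80$ ($z = 5 \left(-4\right) \left(-4\right) = \left(-20\right) \left(-4\right) = 80$)
$k{\left(-9,u{\left(- \frac{1}{-1},-1 \right)} \right)} z = \left(-4\right) 80 = -320$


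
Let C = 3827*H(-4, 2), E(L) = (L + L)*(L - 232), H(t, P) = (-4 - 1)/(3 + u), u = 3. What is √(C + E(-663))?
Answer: √42608910/6 ≈ 1087.9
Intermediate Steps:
H(t, P) = -⅚ (H(t, P) = (-4 - 1)/(3 + 3) = -5/6 = -5*⅙ = -⅚)
E(L) = 2*L*(-232 + L) (E(L) = (2*L)*(-232 + L) = 2*L*(-232 + L))
C = -19135/6 (C = 3827*(-⅚) = -19135/6 ≈ -3189.2)
√(C + E(-663)) = √(-19135/6 + 2*(-663)*(-232 - 663)) = √(-19135/6 + 2*(-663)*(-895)) = √(-19135/6 + 1186770) = √(7101485/6) = √42608910/6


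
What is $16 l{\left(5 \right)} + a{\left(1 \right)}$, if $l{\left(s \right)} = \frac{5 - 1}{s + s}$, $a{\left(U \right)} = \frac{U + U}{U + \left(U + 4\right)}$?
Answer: $\frac{101}{15} \approx 6.7333$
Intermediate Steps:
$a{\left(U \right)} = \frac{2 U}{4 + 2 U}$ ($a{\left(U \right)} = \frac{2 U}{U + \left(4 + U\right)} = \frac{2 U}{4 + 2 U}$)
$l{\left(s \right)} = \frac{2}{s}$ ($l{\left(s \right)} = \frac{4}{2 s} = 4 \frac{1}{2 s} = \frac{2}{s}$)
$16 l{\left(5 \right)} + a{\left(1 \right)} = 16 \cdot \frac{2}{5} + 1 \frac{1}{2 + 1} = 16 \cdot 2 \cdot \frac{1}{5} + 1 \cdot \frac{1}{3} = 16 \cdot \frac{2}{5} + 1 \cdot \frac{1}{3} = \frac{32}{5} + \frac{1}{3} = \frac{101}{15}$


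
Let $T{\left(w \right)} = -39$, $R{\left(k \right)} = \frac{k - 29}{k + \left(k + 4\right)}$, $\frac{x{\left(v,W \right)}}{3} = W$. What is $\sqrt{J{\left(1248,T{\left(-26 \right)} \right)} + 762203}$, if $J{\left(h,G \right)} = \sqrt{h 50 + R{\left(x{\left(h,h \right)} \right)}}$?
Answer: $\frac{\sqrt{10695625792748 + 3746 \sqrt{875635956595}}}{3746} \approx 873.19$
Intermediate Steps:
$x{\left(v,W \right)} = 3 W$
$R{\left(k \right)} = \frac{-29 + k}{4 + 2 k}$ ($R{\left(k \right)} = \frac{-29 + k}{k + \left(4 + k\right)} = \frac{-29 + k}{4 + 2 k}$)
$J{\left(h,G \right)} = \sqrt{50 h + \frac{-29 + 3 h}{2 \left(2 + 3 h\right)}}$ ($J{\left(h,G \right)} = \sqrt{h 50 + \frac{-29 + 3 h}{2 \left(2 + 3 h\right)}} = \sqrt{50 h + \frac{-29 + 3 h}{2 \left(2 + 3 h\right)}}$)
$\sqrt{J{\left(1248,T{\left(-26 \right)} \right)} + 762203} = \sqrt{\frac{\sqrt{2} \sqrt{\frac{-29 + 203 \cdot 1248 + 300 \cdot 1248^{2}}{2 + 3 \cdot 1248}}}{2} + 762203} = \sqrt{\frac{\sqrt{2} \sqrt{\frac{-29 + 253344 + 300 \cdot 1557504}{2 + 3744}}}{2} + 762203} = \sqrt{\frac{\sqrt{2} \sqrt{\frac{-29 + 253344 + 467251200}{3746}}}{2} + 762203} = \sqrt{\frac{\sqrt{2} \sqrt{\frac{1}{3746} \cdot 467504515}}{2} + 762203} = \sqrt{\frac{\sqrt{2} \sqrt{\frac{467504515}{3746}}}{2} + 762203} = \sqrt{\frac{\sqrt{2} \frac{\sqrt{1751271913190}}{3746}}{2} + 762203} = \sqrt{\frac{\sqrt{875635956595}}{3746} + 762203} = \sqrt{762203 + \frac{\sqrt{875635956595}}{3746}}$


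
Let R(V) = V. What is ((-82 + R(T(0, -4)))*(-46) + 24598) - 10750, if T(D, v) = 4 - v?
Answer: 17252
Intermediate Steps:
((-82 + R(T(0, -4)))*(-46) + 24598) - 10750 = ((-82 + (4 - 1*(-4)))*(-46) + 24598) - 10750 = ((-82 + (4 + 4))*(-46) + 24598) - 10750 = ((-82 + 8)*(-46) + 24598) - 10750 = (-74*(-46) + 24598) - 10750 = (3404 + 24598) - 10750 = 28002 - 10750 = 17252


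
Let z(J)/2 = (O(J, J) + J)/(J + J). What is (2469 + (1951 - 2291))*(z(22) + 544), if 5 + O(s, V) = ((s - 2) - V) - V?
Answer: 25464969/22 ≈ 1.1575e+6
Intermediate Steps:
O(s, V) = -7 + s - 2*V (O(s, V) = -5 + (((s - 2) - V) - V) = -5 + (((-2 + s) - V) - V) = -5 + ((-2 + s - V) - V) = -5 + (-2 + s - 2*V) = -7 + s - 2*V)
z(J) = -7/J (z(J) = 2*(((-7 + J - 2*J) + J)/(J + J)) = 2*(((-7 - J) + J)/((2*J))) = 2*(-7/(2*J)) = -7/J)
(2469 + (1951 - 2291))*(z(22) + 544) = (2469 + (1951 - 2291))*(-7/22 + 544) = (2469 - 340)*(-7*1/22 + 544) = 2129*(-7/22 + 544) = 2129*(11961/22) = 25464969/22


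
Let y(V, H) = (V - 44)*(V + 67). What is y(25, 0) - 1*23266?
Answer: -25014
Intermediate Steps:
y(V, H) = (-44 + V)*(67 + V)
y(25, 0) - 1*23266 = (-2948 + 25**2 + 23*25) - 1*23266 = (-2948 + 625 + 575) - 23266 = -1748 - 23266 = -25014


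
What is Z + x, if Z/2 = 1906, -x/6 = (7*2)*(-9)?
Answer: 4568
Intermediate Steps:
x = 756 (x = -6*7*2*(-9) = -84*(-9) = -6*(-126) = 756)
Z = 3812 (Z = 2*1906 = 3812)
Z + x = 3812 + 756 = 4568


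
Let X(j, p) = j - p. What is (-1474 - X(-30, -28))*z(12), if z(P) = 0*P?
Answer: 0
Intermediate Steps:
z(P) = 0
(-1474 - X(-30, -28))*z(12) = (-1474 - (-30 - 1*(-28)))*0 = (-1474 - (-30 + 28))*0 = (-1474 - 1*(-2))*0 = (-1474 + 2)*0 = -1472*0 = 0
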